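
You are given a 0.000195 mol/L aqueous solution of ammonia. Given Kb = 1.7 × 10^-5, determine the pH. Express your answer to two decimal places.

pH = 9.70

NH3 + H2O ⇌ NH4+ + OH-
Let x = [OH-] at equilibrium. Kb = x²/(0.000195 − x).
x is not negligible relative to C₀; solve x² + 1.7e-05·x − 3.31e-09 = 0.
x = [−1.7e-05 + √(1.7e-05² + 1.33e-08)]/2 = 4.97 × 10^-5 M
pOH = 4.30, so pH = 14.00 − pOH = 9.70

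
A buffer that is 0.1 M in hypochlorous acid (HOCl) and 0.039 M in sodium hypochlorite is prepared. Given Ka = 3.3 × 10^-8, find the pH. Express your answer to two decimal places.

pH = 7.07

pKa = −log(3.3 × 10^-8) = 7.481
Using pH = pKa + log([base]/[acid]) with [base]/[acid] = 0.039/0.1:
pH = 7.481 + (-0.409) = 7.07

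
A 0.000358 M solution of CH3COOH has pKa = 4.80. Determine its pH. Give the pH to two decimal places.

pH = 4.17

CH3COOH ⇌ CH3COO- + H+
Ka = 10^(−4.80) = 1.58 × 10^-5
Ka = [H+]²/(0.000358 − [H+]) = 1.58 × 10^-5
[H+] is not negligible relative to C₀; solve [H+]² + 1.58e-05·[H+] − 5.66e-09 = 0.
[H+] = (−Ka + √(Ka² + 4·Ka·C₀))/2 = 6.77 × 10^-5 M
pH = −log[H+] = −log(6.77 × 10^-5) = 4.17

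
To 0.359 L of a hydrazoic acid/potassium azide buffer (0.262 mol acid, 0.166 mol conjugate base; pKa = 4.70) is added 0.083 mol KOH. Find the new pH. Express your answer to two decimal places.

pH = 4.84

OH- converts HN3 to N3-: HN3 → 0.179 mol, N3- → 0.249 mol.
Henderson–Hasselbalch with mole ratio 0.249/0.179: pH = 4.70 + (+0.143)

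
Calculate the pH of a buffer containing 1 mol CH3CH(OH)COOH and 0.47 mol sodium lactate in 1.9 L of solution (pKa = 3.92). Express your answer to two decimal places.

Using pH = pKa + log([base]/[acid]) with [base]/[acid] = 0.47/1:
pH = 3.92 + (-0.328) = 3.59

pH = 3.59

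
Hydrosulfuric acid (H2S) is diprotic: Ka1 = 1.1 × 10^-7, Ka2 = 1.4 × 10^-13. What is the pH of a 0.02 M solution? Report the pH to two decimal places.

Ka1 ≫ Ka2, so treat the first dissociation as the only significant source of H+.
Ka1 = x²/(0.02 − x) = 1.1 × 10^-7
x ≈ √(1.1 × 10^-7 × 0.02) = 4.69 × 10^-5 M
pH = −log(4.69 × 10^-5) = 4.33

pH = 4.33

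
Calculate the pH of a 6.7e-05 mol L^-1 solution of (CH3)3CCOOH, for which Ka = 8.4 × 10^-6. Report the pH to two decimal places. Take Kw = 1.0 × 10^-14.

pH = 4.70

(CH3)3CCOOH ⇌ (CH3)3CCOO- + H+
Ka = [H+]²/(6.7e-05 − [H+]) = 8.4 × 10^-6
The 5% rule fails; solving [H+]² + Ka·[H+] − Ka·C₀ = 0 exactly:
[H+] = [−8.4e-06 + √(8.4e-06² + 2.25e-09)]/2 = 1.99 × 10^-5 M
pH = −log(1.99 × 10^-5) = 4.70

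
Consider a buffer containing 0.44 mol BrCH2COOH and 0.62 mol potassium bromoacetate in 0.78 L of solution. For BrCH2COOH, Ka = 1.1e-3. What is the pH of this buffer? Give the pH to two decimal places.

pH = 3.11

pKa = −log(1.1 × 10^-3) = 2.959
Henderson–Hasselbalch: pH = pKa + log([BrCH2COO-]/[BrCH2COOH]) = 2.959 + log(0.62/0.44)
pH = 2.959 + (+0.149) = 3.11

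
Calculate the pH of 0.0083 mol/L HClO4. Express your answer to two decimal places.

HClO4 is a strong acid and dissociates completely, so [H+] = 0.0083 M.
pH = -log(0.0083) = 2.08

pH = 2.08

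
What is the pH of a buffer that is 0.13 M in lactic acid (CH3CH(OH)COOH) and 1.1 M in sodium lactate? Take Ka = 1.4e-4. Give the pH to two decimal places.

pH = 4.78

pKa = −log(1.4 × 10^-4) = 3.854
Using pH = pKa + log([base]/[acid]) with [base]/[acid] = 1.1/0.13:
pH = 3.854 + (+0.927) = 4.78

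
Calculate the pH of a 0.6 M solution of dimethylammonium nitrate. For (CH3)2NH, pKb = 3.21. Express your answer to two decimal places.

pH = 5.51

(CH3)2NH2+ is the conjugate acid of the weak base (CH3)2NH.
Kb = 10^(−3.21) = 6.17 × 10^-4
Ka = Kw/Kb = 1.0×10^-14 / 6.17 × 10^-4 = 1.62 × 10^-11
Ka = [H+]²/(0.6 − [H+]) = 1.62 × 10^-11
Since Ka ≪ C₀, [H+] ≈ √(Ka·C₀) = 3.12 × 10^-6 M.
([H+]/C₀ = 0.00052% < 5%, so the approximation holds.)
pH = −log(3.12 × 10^-6) = 5.51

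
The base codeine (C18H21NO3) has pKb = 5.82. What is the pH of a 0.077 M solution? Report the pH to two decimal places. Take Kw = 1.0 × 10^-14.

pH = 10.53

C18H21NO3 + H2O ⇌ C18H22NO3+ + OH-
Kb = 10^(−5.82) = 1.51 × 10^-6
From the ICE table, Kb = [OH-]²/(0.077 − [OH-]) = 1.51 × 10^-6.
Assume [OH-] ≪ 0.077: [OH-] ≈ √(1.51 × 10^-6 × 0.077) = 3.41 × 10^-4 M
Check: 0.44% ionized — well under 5%, approximation valid.
pOH = 3.47, so pH = 14.00 − pOH = 10.53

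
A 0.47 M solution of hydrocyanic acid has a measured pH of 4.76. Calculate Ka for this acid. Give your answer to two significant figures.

Ka = 6.4 × 10^-10

[H+] = 10^(-4.76) = 1.74 × 10^-5 M
At equilibrium [HA] = 0.47 − 1.74 × 10^-5 = 4.70 × 10^-1 M
Ka = [H+][A-]/[HA] = (1.74 × 10^-5)² / 4.70 × 10^-1 = 6.4 × 10^-10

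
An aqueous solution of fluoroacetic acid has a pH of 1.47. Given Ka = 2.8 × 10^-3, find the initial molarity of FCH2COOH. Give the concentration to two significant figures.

C₀ = 4.4 × 10^-1 M

[H+] = 10^(-1.47) = 3.39 × 10^-2 M = x
Ka = x²/(C₀ − x) ⇒ C₀ = x + x²/Ka
C₀ = 3.39 × 10^-2 + (3.39 × 10^-2)²/(2.8 × 10^-3) = 4.44 × 10^-1 M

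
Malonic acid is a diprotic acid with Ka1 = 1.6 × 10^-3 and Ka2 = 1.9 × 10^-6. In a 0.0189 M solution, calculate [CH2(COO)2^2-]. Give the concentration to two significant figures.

1.9 × 10^-6 M

First ionization gives [H+] ≈ [CH2(COOH)COO-] = 4.76 × 10^-3 M.
Second step: Ka2 = [H+][CH2(COO)2^2-]/[CH2(COOH)COO-] ≈ [CH2(COO)2^2-] (since [H+] ≈ [CH2(COOH)COO-]).
So [CH2(COO)2^2-] ≈ Ka2.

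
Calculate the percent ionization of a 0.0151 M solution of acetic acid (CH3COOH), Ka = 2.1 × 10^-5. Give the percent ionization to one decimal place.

3.7%

CH3COOH ⇌ CH3COO- + H+; let x = [H+] at equilibrium.
x ≈ √(Ka·C₀) = √(2.1 × 10^-5 × 0.0151) = 5.63 × 10^-4 M
Fraction ionized = 5.63 × 10^-4 / 0.0151 = 0.0373 → 3.7%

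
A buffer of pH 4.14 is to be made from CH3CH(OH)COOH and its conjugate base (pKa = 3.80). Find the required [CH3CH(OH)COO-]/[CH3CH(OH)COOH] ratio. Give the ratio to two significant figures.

ratio = 2.2

pH = pKa + log(r) ⇒ log(r) = 4.14 − 3.80 = +0.34
r = [CH3CH(OH)COO-]/[CH3CH(OH)COOH] = 10^(+0.34) = 2.19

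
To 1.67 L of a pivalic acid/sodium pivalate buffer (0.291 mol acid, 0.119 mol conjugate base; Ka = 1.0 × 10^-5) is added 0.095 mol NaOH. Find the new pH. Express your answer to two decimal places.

After neutralization: n((CH3)3CCOOH) = 0.196 mol, n((CH3)3CCOO-) = 0.214 mol.
pKa = −log(1.0 × 10^-5) = 5.000
Henderson–Hasselbalch with mole ratio 0.214/0.196: pH = 5.000 + (+0.038)

pH = 5.04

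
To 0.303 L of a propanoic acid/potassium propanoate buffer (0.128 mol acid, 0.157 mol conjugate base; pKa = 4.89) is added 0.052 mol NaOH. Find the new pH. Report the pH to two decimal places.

pH = 5.33

After neutralization: n(CH3CH2COOH) = 0.076 mol, n(CH3CH2COO-) = 0.209 mol.
pH = pKa + log(n_CH3CH2COO-/n_CH3CH2COOH) = 4.89 + log(0.209/0.076) = 4.89 + (+0.439)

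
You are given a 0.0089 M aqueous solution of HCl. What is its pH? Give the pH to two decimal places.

pH = 2.05

HCl is a strong acid and dissociates completely, so [H+] = 0.0089 M.
pH = -log(0.0089) = 2.05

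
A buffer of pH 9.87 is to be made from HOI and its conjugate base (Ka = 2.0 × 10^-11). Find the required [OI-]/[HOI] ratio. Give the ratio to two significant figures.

pKa = -log(2.0 × 10^-11) = 10.699
pH = pKa + log(r) ⇒ log(r) = 9.87 − 10.699 = -0.829
r = [OI-]/[HOI] = 10^(-0.829) = 0.148

ratio = 0.15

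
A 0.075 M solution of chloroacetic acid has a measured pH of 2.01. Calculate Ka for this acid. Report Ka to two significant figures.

Ka = 1.5 × 10^-3

[H+] = 10^(-2.01) = 9.77 × 10^-3 M
At equilibrium [HA] = 0.075 − 9.77 × 10^-3 = 6.52 × 10^-2 M
Ka = [H+][A-]/[HA] = (9.77 × 10^-3)² / 6.52 × 10^-2 = 1.5 × 10^-3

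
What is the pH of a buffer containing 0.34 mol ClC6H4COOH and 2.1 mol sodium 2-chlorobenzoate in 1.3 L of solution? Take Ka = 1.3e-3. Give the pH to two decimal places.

pH = 3.68

pKa = −log(1.3 × 10^-3) = 2.886
pH = pKa + log([A⁻]/[HA]) = 2.886 + log(2.1/0.34)
pH = 2.886 + (+0.791) = 3.68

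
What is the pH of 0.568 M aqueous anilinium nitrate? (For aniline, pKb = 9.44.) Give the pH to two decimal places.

C6H5NH3+ is the conjugate acid of the weak base C6H5NH2.
Kb = 10^(−9.44) = 3.63 × 10^-10
Ka = Kw/Kb = 1.0×10^-14 / 3.63 × 10^-10 = 2.75 × 10^-5
Ka = x²/(0.568 − x) = 2.75 × 10^-5
Assume x ≪ 0.568: x ≈ √(2.75 × 10^-5 × 0.568) = 3.95 × 10^-3 M
Check: 0.7% ionized — well under 5%, approximation valid.
pH = −log[H+] = −log(3.95 × 10^-3) = 2.40

pH = 2.40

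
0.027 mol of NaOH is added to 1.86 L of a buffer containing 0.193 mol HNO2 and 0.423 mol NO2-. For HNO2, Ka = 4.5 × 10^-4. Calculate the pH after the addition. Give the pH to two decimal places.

After neutralization: n(HNO2) = 0.166 mol, n(NO2-) = 0.45 mol.
pKa = −log(4.5 × 10^-4) = 3.347
pH = pKa + log(n_NO2-/n_HNO2) = 3.347 + log(0.45/0.166) = 3.347 + (+0.433)

pH = 3.78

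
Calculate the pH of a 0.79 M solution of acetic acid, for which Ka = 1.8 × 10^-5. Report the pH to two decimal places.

CH3COOH ⇌ CH3COO- + H+
Ka = [H+]²/(0.79 − [H+]) = 1.8 × 10^-5
Neglecting [H+] in the denominator: [H+] = √(1.8 × 10^-5 × 0.79) = 3.77 × 10^-3 M
pH = −log[H+] = −log(3.77 × 10^-3) = 2.42

pH = 2.42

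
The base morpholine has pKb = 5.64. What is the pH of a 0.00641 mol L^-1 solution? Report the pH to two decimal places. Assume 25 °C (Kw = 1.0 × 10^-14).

C4H8ONH + H2O ⇌ C4H8ONH2+ + OH-
Kb = 10^(−5.64) = 2.29 × 10^-6
Let x = [OH-] at equilibrium. Kb = x²/(0.00641 − x).
Neglecting x in the denominator: x = √(2.29 × 10^-6 × 0.00641) = 1.21 × 10^-4 M
pOH = −log(1.21 × 10^-4) = 3.92; pH = 14.00 − 3.92 = 10.08

pH = 10.08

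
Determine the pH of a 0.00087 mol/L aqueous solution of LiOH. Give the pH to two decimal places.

LiOH is a strong base; [OH-] = 0.00087 M.
pOH = -log(0.00087) = 3.06
pH = 14.00 - 3.06 = 10.94

pH = 10.94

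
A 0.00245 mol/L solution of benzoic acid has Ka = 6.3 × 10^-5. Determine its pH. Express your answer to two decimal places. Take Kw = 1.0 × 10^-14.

pH = 3.44

C6H5COOH ⇌ C6H5COO- + H+
Ka = [H+]²/(0.00245 − [H+]) = 6.3 × 10^-5
Here C₀/Ka ≈ 38.9, so the small-[H+] approximation fails. Use the quadratic:
[H+] = [−6.3e-05 + √(6.3e-05² + 6.17e-07)]/2 = 3.63 × 10^-4 M
pH = −log(3.63 × 10^-4) = 3.44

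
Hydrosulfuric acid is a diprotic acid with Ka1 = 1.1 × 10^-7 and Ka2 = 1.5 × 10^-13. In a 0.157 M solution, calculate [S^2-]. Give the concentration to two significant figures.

First ionization gives [H+] ≈ [HS-] = 1.31 × 10^-4 M.
Second step: Ka2 = [H+][S^2-]/[HS-] ≈ [S^2-] (since [H+] ≈ [HS-]).
So [S^2-] ≈ Ka2.

1.5 × 10^-13 M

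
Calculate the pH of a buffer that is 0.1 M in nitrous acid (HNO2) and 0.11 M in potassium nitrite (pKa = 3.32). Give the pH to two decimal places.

Using pH = pKa + log([base]/[acid]) with [base]/[acid] = 0.11/0.1:
pH = 3.32 + (+0.041) = 3.36

pH = 3.36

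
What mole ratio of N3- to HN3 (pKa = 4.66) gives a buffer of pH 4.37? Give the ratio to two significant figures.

pH = pKa + log(r) ⇒ log(r) = 4.37 − 4.66 = -0.29
r = [N3-]/[HN3] = 10^(-0.29) = 0.513

ratio = 0.51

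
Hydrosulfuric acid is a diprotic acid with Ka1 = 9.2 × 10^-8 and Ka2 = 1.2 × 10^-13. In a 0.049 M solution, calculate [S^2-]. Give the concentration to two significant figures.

First ionization gives [H+] ≈ [HS-] = 6.71 × 10^-5 M.
Second step: Ka2 = [H+][S^2-]/[HS-] ≈ [S^2-] (since [H+] ≈ [HS-]).
So [S^2-] ≈ Ka2.

1.2 × 10^-13 M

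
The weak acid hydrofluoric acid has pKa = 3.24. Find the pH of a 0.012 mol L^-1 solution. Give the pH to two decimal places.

HF ⇌ F- + H+
Ka = 10^(−3.24) = 5.75 × 10^-4
From the ICE table, Ka = x²/(0.012 − x) = 5.75 × 10^-4.
Here C₀/Ka ≈ 20.9, so the small-x approximation fails. Use the quadratic:
x = [−0.000575 + √(0.000575² + 2.76e-05)]/2 = 2.35 × 10^-3 M
pH = −log[H+] = −log(2.35 × 10^-3) = 2.63

pH = 2.63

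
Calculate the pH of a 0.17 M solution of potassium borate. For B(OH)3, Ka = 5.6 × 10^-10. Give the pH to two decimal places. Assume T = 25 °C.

B(OH)4- is the conjugate base of the weak acid B(OH)3.
Kb = Kw/Ka = 1.0×10^-14 / 5.6 × 10^-10 = 1.79 × 10^-5
From the ICE table, Kb = x²/(0.17 − x) = 1.79 × 10^-5.
Since Kb ≪ C₀, x ≈ √(Kb·C₀) = 1.74 × 10^-3 M.
(x/C₀ = 1% < 5%, so the approximation holds.)
pOH = 2.76, so pH = 14.00 − pOH = 11.24

pH = 11.24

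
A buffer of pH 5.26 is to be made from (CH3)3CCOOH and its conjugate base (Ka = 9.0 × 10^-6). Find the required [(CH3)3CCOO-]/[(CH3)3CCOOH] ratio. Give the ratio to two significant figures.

pKa = -log(9.0 × 10^-6) = 5.046
pH = pKa + log(r) ⇒ log(r) = 5.26 − 5.046 = +0.214
r = [(CH3)3CCOO-]/[(CH3)3CCOOH] = 10^(+0.214) = 1.64

ratio = 1.6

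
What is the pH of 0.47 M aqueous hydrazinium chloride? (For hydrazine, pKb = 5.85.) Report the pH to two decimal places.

pH = 4.24

N2H5+ is the conjugate acid of the weak base N2H4.
Kb = 10^(−5.85) = 1.41 × 10^-6
Ka = Kw/Kb = 1.0×10^-14 / 1.41 × 10^-6 = 7.09 × 10^-9
From the ICE table, Ka = x²/(0.47 − x) = 7.09 × 10^-9.
Since Ka ≪ C₀, x ≈ √(Ka·C₀) = 5.77 × 10^-5 M.
Check: 0.012% ionized — well under 5%, approximation valid.
pH = −log(5.77 × 10^-5) = 4.24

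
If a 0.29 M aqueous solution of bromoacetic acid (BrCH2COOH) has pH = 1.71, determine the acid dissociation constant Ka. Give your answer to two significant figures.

Ka = 1.4 × 10^-3

[H+] = 10^(-1.71) = 1.95 × 10^-2 M
At equilibrium [HA] = 0.29 − 1.95 × 10^-2 = 2.70 × 10^-1 M
Ka = [H+][A-]/[HA] = (1.95 × 10^-2)² / 2.70 × 10^-1 = 1.4 × 10^-3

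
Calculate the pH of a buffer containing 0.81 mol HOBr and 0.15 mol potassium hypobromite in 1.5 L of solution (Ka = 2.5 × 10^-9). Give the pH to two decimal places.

pH = 7.87

pKa = −log(2.5 × 10^-9) = 8.602
Using pH = pKa + log([base]/[acid]) with [base]/[acid] = 0.15/0.81:
pH = 8.602 + (-0.732) = 7.87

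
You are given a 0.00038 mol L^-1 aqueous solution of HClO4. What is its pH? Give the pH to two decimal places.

HClO4 is a strong acid and dissociates completely, so [H+] = 0.00038 M.
pH = -log(0.00038) = 3.42

pH = 3.42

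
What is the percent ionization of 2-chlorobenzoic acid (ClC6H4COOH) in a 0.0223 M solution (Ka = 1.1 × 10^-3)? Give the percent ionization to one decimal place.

19.9%

ClC6H4COOH ⇌ ClC6H4COO- + H+; let x = [H+] at equilibrium.
Solve x² + 0.0011x − 2.45e-05 = 0 → x = 4.43 × 10^-3 M
% ionization = x/C₀ × 100% = 4.43 × 10^-3/0.0223 × 100% = 19.9%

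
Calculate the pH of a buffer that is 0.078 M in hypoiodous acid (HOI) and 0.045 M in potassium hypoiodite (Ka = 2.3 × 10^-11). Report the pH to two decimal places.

pH = 10.40

pKa = −log(2.3 × 10^-11) = 10.638
pH = pKa + log([A⁻]/[HA]) = 10.638 + log(0.045/0.078)
pH = 10.638 + (-0.239) = 10.40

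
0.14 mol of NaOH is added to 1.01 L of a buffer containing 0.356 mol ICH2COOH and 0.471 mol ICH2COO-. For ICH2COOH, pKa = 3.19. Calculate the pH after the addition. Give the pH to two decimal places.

After neutralization: n(ICH2COOH) = 0.216 mol, n(ICH2COO-) = 0.611 mol.
pH = pKa + log(n_ICH2COO-/n_ICH2COOH) = 3.19 + log(0.611/0.216) = 3.19 + (+0.452)

pH = 3.64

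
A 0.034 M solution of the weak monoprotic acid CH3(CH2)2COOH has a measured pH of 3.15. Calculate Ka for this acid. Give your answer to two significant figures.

Ka = 1.5 × 10^-5

[H+] = 10^(-3.15) = 7.08 × 10^-4 M
At equilibrium [HA] = 0.034 − 7.08 × 10^-4 = 3.33 × 10^-2 M
Ka = [H+][A-]/[HA] = (7.08 × 10^-4)² / 3.33 × 10^-2 = 1.5 × 10^-5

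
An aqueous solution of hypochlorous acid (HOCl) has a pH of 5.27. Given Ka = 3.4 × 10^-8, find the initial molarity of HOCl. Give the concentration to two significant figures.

C₀ = 8.5 × 10^-4 M

[H+] = 10^(-5.27) = 5.37 × 10^-6 M = x
Ka = x²/(C₀ − x) ⇒ C₀ = x + x²/Ka
C₀ = 5.37 × 10^-6 + (5.37 × 10^-6)²/(3.4 × 10^-8) = 8.54 × 10^-4 M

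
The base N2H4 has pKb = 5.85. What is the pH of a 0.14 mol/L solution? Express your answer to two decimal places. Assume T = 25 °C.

N2H4 + H2O ⇌ N2H5+ + OH-
Kb = 10^(−5.85) = 1.41 × 10^-6
From the ICE table, Kb = [OH-]²/(0.14 − [OH-]) = 1.41 × 10^-6.
Since Kb ≪ C₀, [OH-] ≈ √(Kb·C₀) = 4.44 × 10^-4 M.
Check: 0.32% ionized — well under 5%, approximation valid.
pOH = 3.35, so pH = 14.00 − pOH = 10.65

pH = 10.65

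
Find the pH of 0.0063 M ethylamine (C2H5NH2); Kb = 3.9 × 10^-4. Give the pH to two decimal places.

pH = 11.14

C2H5NH2 + H2O ⇌ C2H5NH3+ + OH-
Kb = [OH-]²/(0.0063 − [OH-]) = 3.9 × 10^-4
The 5% rule fails; solving [OH-]² + Kb·[OH-] − Kb·C₀ = 0 exactly:
[OH-] = (−Kb + √(Kb² + 4·Kb·C₀))/2 = 1.38 × 10^-3 M
pOH = 2.86, so pH = 14.00 − pOH = 11.14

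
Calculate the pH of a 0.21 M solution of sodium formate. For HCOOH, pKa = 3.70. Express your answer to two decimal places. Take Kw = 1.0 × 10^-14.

HCOO- is the conjugate base of the weak acid HCOOH.
Ka = 10^(−3.70) = 2.00 × 10^-4
Kb = Kw/Ka = 1.0×10^-14 / 2.00 × 10^-4 = 5.00 × 10^-11
From the ICE table, Kb = x²/(0.21 − x) = 5.00 × 10^-11.
Neglecting x in the denominator: x = √(5.00 × 10^-11 × 0.21) = 3.24 × 10^-6 M
(x/C₀ = 0.0015% < 5%, so the approximation holds.)
pOH = 5.49, so pH = 14.00 − pOH = 8.51

pH = 8.51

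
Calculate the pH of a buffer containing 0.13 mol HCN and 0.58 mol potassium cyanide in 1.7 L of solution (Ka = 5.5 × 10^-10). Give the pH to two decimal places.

pKa = −log(5.5 × 10^-10) = 9.260
pH = pKa + log([A⁻]/[HA]) = 9.260 + log(0.58/0.13)
pH = 9.260 + (+0.649) = 9.91

pH = 9.91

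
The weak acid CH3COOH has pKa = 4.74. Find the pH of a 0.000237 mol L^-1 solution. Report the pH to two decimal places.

pH = 4.24

CH3COOH ⇌ CH3COO- + H+
Ka = 10^(−4.74) = 1.82 × 10^-5
From the ICE table, Ka = x²/(0.000237 − x) = 1.82 × 10^-5.
Here C₀/Ka ≈ 13, so the small-x approximation fails. Use the quadratic:
x = [−1.82e-05 + √(1.82e-05² + 1.73e-08)]/2 = 5.72 × 10^-5 M
pH = −log[H+] = −log(5.72 × 10^-5) = 4.24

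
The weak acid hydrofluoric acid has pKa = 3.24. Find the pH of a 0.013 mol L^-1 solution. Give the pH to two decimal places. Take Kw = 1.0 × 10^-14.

HF ⇌ F- + H+
Ka = 10^(−3.24) = 5.75 × 10^-4
From the ICE table, Ka = x²/(0.013 − x) = 5.75 × 10^-4.
Here C₀/Ka ≈ 22.6, so the small-x approximation fails. Use the quadratic:
x = [−0.000575 + √(0.000575² + 2.99e-05)]/2 = 2.46 × 10^-3 M
pH = −log[H+] = −log(2.46 × 10^-3) = 2.61

pH = 2.61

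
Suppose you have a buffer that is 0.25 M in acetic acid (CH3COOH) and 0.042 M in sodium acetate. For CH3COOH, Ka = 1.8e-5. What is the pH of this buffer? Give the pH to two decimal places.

pH = 3.97

pKa = −log(1.8 × 10^-5) = 4.745
Henderson–Hasselbalch: pH = pKa + log([CH3COO-]/[CH3COOH]) = 4.745 + log(0.042/0.25)
pH = 4.745 + (-0.775) = 3.97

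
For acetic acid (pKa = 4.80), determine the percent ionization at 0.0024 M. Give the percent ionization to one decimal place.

7.8%

CH3COOH ⇌ CH3COO- + H+; let x = [H+] at equilibrium.
Ka = 10^(−4.80) = 1.58 × 10^-5
Solve x² + 1.58e-05x − 3.79e-08 = 0 → x = 1.87 × 10^-4 M
% ionization = x/C₀ × 100% = 1.87 × 10^-4/0.0024 × 100% = 7.8%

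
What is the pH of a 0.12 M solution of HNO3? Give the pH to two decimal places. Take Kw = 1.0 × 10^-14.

pH = 0.92

HNO3 is a strong acid and dissociates completely, so [H+] = 0.12 M.
pH = -log(0.12) = 0.92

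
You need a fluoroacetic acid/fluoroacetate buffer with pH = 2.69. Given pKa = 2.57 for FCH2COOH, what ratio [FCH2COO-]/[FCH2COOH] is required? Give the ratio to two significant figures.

pH = pKa + log(r) ⇒ log(r) = 2.69 − 2.57 = +0.12
r = [FCH2COO-]/[FCH2COOH] = 10^(+0.12) = 1.32

ratio = 1.3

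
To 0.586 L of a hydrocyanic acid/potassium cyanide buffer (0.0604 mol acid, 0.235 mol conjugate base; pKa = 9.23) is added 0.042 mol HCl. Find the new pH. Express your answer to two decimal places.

pH = 9.51

Added H+ converts CN- to HCN: HCN → 0.102 mol, CN- → 0.193 mol.
Henderson–Hasselbalch with mole ratio 0.193/0.102: pH = 9.23 + (+0.277)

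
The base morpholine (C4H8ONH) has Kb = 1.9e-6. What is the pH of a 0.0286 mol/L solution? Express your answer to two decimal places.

pH = 10.37

C4H8ONH + H2O ⇌ C4H8ONH2+ + OH-
From the ICE table, Kb = x²/(0.0286 − x) = 1.9 × 10^-6.
Assume x ≪ 0.0286: x ≈ √(1.9 × 10^-6 × 0.0286) = 2.33 × 10^-4 M
(x/C₀ = 0.82% < 5%, so the approximation holds.)
pOH = −log(2.33 × 10^-4) = 3.63; pH = 14.00 − 3.63 = 10.37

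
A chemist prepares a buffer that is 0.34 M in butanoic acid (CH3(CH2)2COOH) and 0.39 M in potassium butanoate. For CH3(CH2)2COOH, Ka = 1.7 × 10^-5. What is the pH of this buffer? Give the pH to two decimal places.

pH = 4.83

pKa = −log(1.7 × 10^-5) = 4.770
pH = pKa + log([A⁻]/[HA]) = 4.770 + log(0.39/0.34)
pH = 4.770 + (+0.060) = 4.83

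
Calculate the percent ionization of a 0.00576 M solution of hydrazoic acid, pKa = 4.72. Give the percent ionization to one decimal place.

HN3 ⇌ N3- + H+; let x = [H+] at equilibrium.
Ka = 10^(−4.72) = 1.91 × 10^-5
Solve x² + 1.91e-05x − 1.1e-07 = 0 → x = 3.22 × 10^-4 M
% ionization = x/C₀ × 100% = 3.22 × 10^-4/0.00576 × 100% = 5.6%

5.6%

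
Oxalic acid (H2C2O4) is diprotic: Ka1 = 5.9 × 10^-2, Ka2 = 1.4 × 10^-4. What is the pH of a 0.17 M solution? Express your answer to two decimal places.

Ka1 ≫ Ka2, so treat the first dissociation as the only significant source of H+.
Ka1 = x²/(0.17 − x) = 5.9 × 10^-2
Solving the quadratic: x = (−Ka1 + √(Ka1² + 4·Ka1·C₀))/2 = 7.49 × 10^-2 M
pH = −log(7.49 × 10^-2) = 1.13

pH = 1.13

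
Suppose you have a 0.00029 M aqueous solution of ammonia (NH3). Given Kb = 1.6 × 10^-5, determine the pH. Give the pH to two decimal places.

pH = 9.78

NH3 + H2O ⇌ NH4+ + OH-
From the ICE table, Kb = x²/(0.00029 − x) = 1.6 × 10^-5.
x is not negligible relative to C₀; solve x² + 1.6e-05·x − 4.64e-09 = 0.
x = (−Kb + √(Kb² + 4·Kb·C₀))/2 = 6.06 × 10^-5 M
pOH = −log(6.06 × 10^-5) = 4.22; pH = 14.00 − 4.22 = 9.78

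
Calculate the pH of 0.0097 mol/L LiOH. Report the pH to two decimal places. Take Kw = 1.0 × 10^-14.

LiOH is a strong base; [OH-] = 0.0097 M.
pOH = -log(0.0097) = 2.01
pH = 14.00 - 2.01 = 11.99

pH = 11.99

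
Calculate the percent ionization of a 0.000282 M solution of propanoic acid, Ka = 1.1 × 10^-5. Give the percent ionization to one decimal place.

17.9%

CH3CH2COOH ⇌ CH3CH2COO- + H+; let x = [H+] at equilibrium.
Ka = x²/(C₀ − x); solving the quadratic gives x = 5.05 × 10^-5 M.
Fraction ionized = 5.05 × 10^-5 / 0.000282 = 0.1791 → 17.9%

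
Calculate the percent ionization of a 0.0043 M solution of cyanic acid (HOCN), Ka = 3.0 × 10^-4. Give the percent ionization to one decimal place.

HOCN ⇌ OCN- + H+; let x = [H+] at equilibrium.
Ka = x²/(C₀ − x); solving the quadratic gives x = 9.96 × 10^-4 M.
Fraction ionized = 9.96 × 10^-4 / 0.0043 = 0.2316 → 23.2%

23.2%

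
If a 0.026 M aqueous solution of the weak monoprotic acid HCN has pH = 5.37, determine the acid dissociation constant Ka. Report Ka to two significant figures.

[H+] = 10^(-5.37) = 4.27 × 10^-6 M
At equilibrium [HA] = 0.026 − 4.27 × 10^-6 = 2.60 × 10^-2 M
Ka = [H+][A-]/[HA] = (4.27 × 10^-6)² / 2.60 × 10^-2 = 7.0 × 10^-10

Ka = 7.0 × 10^-10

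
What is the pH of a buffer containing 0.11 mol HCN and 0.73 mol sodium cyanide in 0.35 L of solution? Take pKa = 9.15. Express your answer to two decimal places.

Henderson–Hasselbalch: pH = pKa + log([CN-]/[HCN]) = 9.15 + log(0.73/0.11)
pH = 9.15 + (+0.822) = 9.97

pH = 9.97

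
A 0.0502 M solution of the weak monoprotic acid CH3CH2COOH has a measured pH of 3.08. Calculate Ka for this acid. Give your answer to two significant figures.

Ka = 1.4 × 10^-5

[H+] = 10^(-3.08) = 8.32 × 10^-4 M
At equilibrium [HA] = 0.0502 − 8.32 × 10^-4 = 4.94 × 10^-2 M
Ka = [H+][A-]/[HA] = (8.32 × 10^-4)² / 4.94 × 10^-2 = 1.4 × 10^-5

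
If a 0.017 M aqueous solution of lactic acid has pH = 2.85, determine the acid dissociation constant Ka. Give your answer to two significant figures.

[H+] = 10^(-2.85) = 1.41 × 10^-3 M
At equilibrium [HA] = 0.017 − 1.41 × 10^-3 = 1.56 × 10^-2 M
Ka = [H+][A-]/[HA] = (1.41 × 10^-3)² / 1.56 × 10^-2 = 1.3 × 10^-4

Ka = 1.3 × 10^-4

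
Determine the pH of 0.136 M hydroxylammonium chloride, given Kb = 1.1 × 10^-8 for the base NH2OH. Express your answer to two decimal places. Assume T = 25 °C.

pH = 3.45

NH3OH+ is the conjugate acid of the weak base NH2OH.
Ka = Kw/Kb = 1.0×10^-14 / 1.1 × 10^-8 = 9.09 × 10^-7
From the ICE table, Ka = [H+]²/(0.136 − [H+]) = 9.09 × 10^-7.
Since Ka ≪ C₀, [H+] ≈ √(Ka·C₀) = 3.52 × 10^-4 M.
([H+]/C₀ = 0.26% < 5%, so the approximation holds.)
pH = −log[H+] = −log(3.52 × 10^-4) = 3.45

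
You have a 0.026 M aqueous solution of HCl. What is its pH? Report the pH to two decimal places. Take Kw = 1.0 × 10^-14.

pH = 1.59

HCl is a strong acid and dissociates completely, so [H+] = 0.026 M.
pH = -log(0.026) = 1.59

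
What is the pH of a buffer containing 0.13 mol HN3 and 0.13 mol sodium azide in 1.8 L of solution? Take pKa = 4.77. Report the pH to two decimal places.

Using pH = pKa + log([base]/[acid]) with [base]/[acid] = 0.13/0.13:
pH = 4.77 + (+0.000) = 4.77

pH = 4.77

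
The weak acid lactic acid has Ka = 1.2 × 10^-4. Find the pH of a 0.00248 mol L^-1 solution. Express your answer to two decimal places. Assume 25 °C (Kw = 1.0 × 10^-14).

pH = 3.31

CH3CH(OH)COOH ⇌ CH3CH(OH)COO- + H+
From the ICE table, Ka = x²/(0.00248 − x) = 1.2 × 10^-4.
The 5% rule fails; solving x² + Ka·x − Ka·C₀ = 0 exactly:
x = [−0.00012 + √(0.00012² + 1.19e-06)]/2 = 4.89 × 10^-4 M
pH = −log[H+] = −log(4.89 × 10^-4) = 3.31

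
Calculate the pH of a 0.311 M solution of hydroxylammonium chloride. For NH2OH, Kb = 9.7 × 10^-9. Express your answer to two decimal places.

pH = 3.25

NH3OH+ is the conjugate acid of the weak base NH2OH.
Ka = Kw/Kb = 1.0×10^-14 / 9.7 × 10^-9 = 1.03 × 10^-6
Ka = [H+]²/(0.311 − [H+]) = 1.03 × 10^-6
Since Ka ≪ C₀, [H+] ≈ √(Ka·C₀) = 5.66 × 10^-4 M.
pH = −log(5.66 × 10^-4) = 3.25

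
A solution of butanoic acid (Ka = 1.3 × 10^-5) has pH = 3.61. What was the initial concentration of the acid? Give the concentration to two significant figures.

C₀ = 4.9 × 10^-3 M

[H+] = 10^(-3.61) = 2.45 × 10^-4 M = x
Ka = x²/(C₀ − x) ⇒ C₀ = x + x²/Ka
C₀ = 2.45 × 10^-4 + (2.45 × 10^-4)²/(1.3 × 10^-5) = 4.86 × 10^-3 M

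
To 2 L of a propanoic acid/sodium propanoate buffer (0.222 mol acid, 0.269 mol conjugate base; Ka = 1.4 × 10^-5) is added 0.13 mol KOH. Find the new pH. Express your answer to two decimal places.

OH- converts CH3CH2COOH to CH3CH2COO-: CH3CH2COOH → 0.092 mol, CH3CH2COO- → 0.399 mol.
pKa = −log(1.4 × 10^-5) = 4.854
Henderson–Hasselbalch with mole ratio 0.399/0.092: pH = 4.854 + (+0.637)

pH = 5.49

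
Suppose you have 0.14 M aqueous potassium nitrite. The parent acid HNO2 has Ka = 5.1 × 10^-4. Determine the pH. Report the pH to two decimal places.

pH = 8.22

NO2- is the conjugate base of the weak acid HNO2.
Kb = Kw/Ka = 1.0×10^-14 / 5.1 × 10^-4 = 1.96 × 10^-11
From the ICE table, Kb = [OH-]²/(0.14 − [OH-]) = 1.96 × 10^-11.
Neglecting [OH-] in the denominator: [OH-] = √(1.96 × 10^-11 × 0.14) = 1.66 × 10^-6 M
([OH-]/C₀ = 0.0012% < 5%, so the approximation holds.)
pOH = 5.78, so pH = 14.00 − pOH = 8.22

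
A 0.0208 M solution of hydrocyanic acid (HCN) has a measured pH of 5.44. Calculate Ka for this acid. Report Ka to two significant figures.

[H+] = 10^(-5.44) = 3.63 × 10^-6 M
At equilibrium [HA] = 0.0208 − 3.63 × 10^-6 = 2.08 × 10^-2 M
Ka = [H+][A-]/[HA] = (3.63 × 10^-6)² / 2.08 × 10^-2 = 6.3 × 10^-10

Ka = 6.3 × 10^-10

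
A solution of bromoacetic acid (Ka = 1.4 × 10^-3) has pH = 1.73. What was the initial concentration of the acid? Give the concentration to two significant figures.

C₀ = 2.7 × 10^-1 M

[H+] = 10^(-1.73) = 1.86 × 10^-2 M = x
Ka = x²/(C₀ − x) ⇒ C₀ = x + x²/Ka
C₀ = 1.86 × 10^-2 + (1.86 × 10^-2)²/(1.4 × 10^-3) = 2.66 × 10^-1 M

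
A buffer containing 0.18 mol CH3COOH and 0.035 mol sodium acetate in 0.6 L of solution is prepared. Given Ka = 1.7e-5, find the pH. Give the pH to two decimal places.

pKa = −log(1.7 × 10^-5) = 4.770
pH = pKa + log([A⁻]/[HA]) = 4.770 + log(0.035/0.18)
pH = 4.770 + (-0.711) = 4.06

pH = 4.06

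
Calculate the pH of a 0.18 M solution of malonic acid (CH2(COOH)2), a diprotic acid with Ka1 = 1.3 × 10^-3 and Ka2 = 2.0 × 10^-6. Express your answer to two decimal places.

Ka1 ≫ Ka2, so treat the first dissociation as the only significant source of H+.
Ka1 = x²/(0.18 − x) = 1.3 × 10^-3
Solving the quadratic: x = (−Ka1 + √(Ka1² + 4·Ka1·C₀))/2 = 1.47 × 10^-2 M
pH = −log(1.47 × 10^-2) = 1.83

pH = 1.83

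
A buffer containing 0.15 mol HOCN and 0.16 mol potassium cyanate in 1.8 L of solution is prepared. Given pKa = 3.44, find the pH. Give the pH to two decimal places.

Henderson–Hasselbalch: pH = pKa + log([OCN-]/[HOCN]) = 3.44 + log(0.16/0.15)
pH = 3.44 + (+0.028) = 3.47

pH = 3.47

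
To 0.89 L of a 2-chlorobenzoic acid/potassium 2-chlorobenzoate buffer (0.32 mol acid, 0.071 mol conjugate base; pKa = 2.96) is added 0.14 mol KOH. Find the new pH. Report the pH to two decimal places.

OH- converts ClC6H4COOH to ClC6H4COO-: ClC6H4COOH → 0.18 mol, ClC6H4COO- → 0.211 mol.
Henderson–Hasselbalch with mole ratio 0.211/0.18: pH = 2.96 + (+0.069)

pH = 3.03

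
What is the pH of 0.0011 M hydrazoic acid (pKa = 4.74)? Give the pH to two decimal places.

pH = 3.88

HN3 ⇌ N3- + H+
Ka = 10^(−4.74) = 1.82 × 10^-5
From the ICE table, Ka = [H+]²/(0.0011 − [H+]) = 1.82 × 10^-5.
The 5% rule fails; solving [H+]² + Ka·[H+] − Ka·C₀ = 0 exactly:
[H+] = (−Ka + √(Ka² + 4·Ka·C₀))/2 = 1.33 × 10^-4 M
pH = −log[H+] = −log(1.33 × 10^-4) = 3.88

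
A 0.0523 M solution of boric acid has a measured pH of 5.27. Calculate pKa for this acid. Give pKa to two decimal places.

pKa = 9.26

[H+] = 10^(-5.27) = 5.37 × 10^-6 M
At equilibrium [HA] = 0.0523 − 5.37 × 10^-6 = 5.23 × 10^-2 M
Ka = [H+][A-]/[HA] = (5.37 × 10^-6)² / 5.23 × 10^-2 = 5.51 × 10^-10
pKa = -log(5.51 × 10^-10) = 9.26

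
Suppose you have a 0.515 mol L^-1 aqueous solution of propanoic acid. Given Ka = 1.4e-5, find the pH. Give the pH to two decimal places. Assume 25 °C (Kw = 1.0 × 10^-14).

CH3CH2COOH ⇌ CH3CH2COO- + H+
Let x = [H+] at equilibrium. Ka = x²/(0.515 − x).
Since Ka ≪ C₀, x ≈ √(Ka·C₀) = 2.69 × 10^-3 M.
Check: 0.52% ionized — well under 5%, approximation valid.
pH = −log(2.69 × 10^-3) = 2.57

pH = 2.57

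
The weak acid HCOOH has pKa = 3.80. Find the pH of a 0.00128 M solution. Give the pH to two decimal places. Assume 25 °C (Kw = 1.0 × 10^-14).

HCOOH ⇌ HCOO- + H+
Ka = 10^(−3.80) = 1.58 × 10^-4
From the ICE table, Ka = [H+]²/(0.00128 − [H+]) = 1.58 × 10^-4.
Here C₀/Ka ≈ 8.1, so the small-[H+] approximation fails. Use the quadratic:
[H+] = (−Ka + √(Ka² + 4·Ka·C₀))/2 = 3.78 × 10^-4 M
pH = −log(3.78 × 10^-4) = 3.42

pH = 3.42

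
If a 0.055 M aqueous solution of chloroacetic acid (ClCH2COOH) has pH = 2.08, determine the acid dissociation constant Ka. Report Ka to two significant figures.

Ka = 1.5 × 10^-3

[H+] = 10^(-2.08) = 8.32 × 10^-3 M
At equilibrium [HA] = 0.055 − 8.32 × 10^-3 = 4.67 × 10^-2 M
Ka = [H+][A-]/[HA] = (8.32 × 10^-3)² / 4.67 × 10^-2 = 1.5 × 10^-3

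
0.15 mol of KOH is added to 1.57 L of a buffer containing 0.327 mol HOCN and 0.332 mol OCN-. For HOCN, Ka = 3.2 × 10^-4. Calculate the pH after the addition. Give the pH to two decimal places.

OH- converts HOCN to OCN-: HOCN → 0.177 mol, OCN- → 0.482 mol.
pKa = −log(3.2 × 10^-4) = 3.495
pH = pKa + log(n_OCN-/n_HOCN) = 3.495 + log(0.482/0.177) = 3.495 + (+0.435)

pH = 3.93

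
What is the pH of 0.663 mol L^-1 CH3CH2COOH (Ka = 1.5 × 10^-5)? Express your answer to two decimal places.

pH = 2.50

CH3CH2COOH ⇌ CH3CH2COO- + H+
Ka = [H+]²/(0.663 − [H+]) = 1.5 × 10^-5
Assume [H+] ≪ 0.663: [H+] ≈ √(1.5 × 10^-5 × 0.663) = 3.15 × 10^-3 M
Check: 0.48% ionized — well under 5%, approximation valid.
pH = −log[H+] = −log(3.15 × 10^-3) = 2.50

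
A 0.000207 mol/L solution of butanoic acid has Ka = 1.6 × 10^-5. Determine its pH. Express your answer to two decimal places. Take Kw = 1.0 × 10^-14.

pH = 4.30

CH3(CH2)2COOH ⇌ CH3(CH2)2COO- + H+
Let x = [H+] at equilibrium. Ka = x²/(0.000207 − x).
x is not negligible relative to C₀; solve x² + 1.6e-05·x − 3.31e-09 = 0.
x = [−1.6e-05 + √(1.6e-05² + 1.32e-08)]/2 = 5.01 × 10^-5 M
pH = −log[H+] = −log(5.01 × 10^-5) = 4.30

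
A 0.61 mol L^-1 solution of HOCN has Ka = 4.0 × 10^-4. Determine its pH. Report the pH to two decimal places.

pH = 1.81

HOCN ⇌ OCN- + H+
Ka = x²/(0.61 − x) = 4.0 × 10^-4
Neglecting x in the denominator: x = √(4.0 × 10^-4 × 0.61) = 1.56 × 10^-2 M
pH = −log[H+] = −log(1.56 × 10^-2) = 1.81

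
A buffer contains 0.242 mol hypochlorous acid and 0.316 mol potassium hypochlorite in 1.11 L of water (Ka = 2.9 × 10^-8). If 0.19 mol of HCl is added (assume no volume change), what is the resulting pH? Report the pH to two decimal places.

After neutralization: n(HOCl) = 0.432 mol, n(OCl-) = 0.126 mol.
pKa = −log(2.9 × 10^-8) = 7.538
pH = pKa + log([A⁻]/[HA]) = 7.538 + log(0.126/0.432) = 7.538 -0.535

pH = 7.00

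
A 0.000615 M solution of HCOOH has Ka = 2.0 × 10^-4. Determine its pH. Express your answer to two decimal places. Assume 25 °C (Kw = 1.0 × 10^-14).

pH = 3.58

HCOOH ⇌ HCOO- + H+
Ka = [H+]²/(0.000615 − [H+]) = 2.0 × 10^-4
The 5% rule fails; solving [H+]² + Ka·[H+] − Ka·C₀ = 0 exactly:
[H+] = [−0.0002 + √(0.0002² + 4.92e-07)]/2 = 2.65 × 10^-4 M
pH = −log(2.65 × 10^-4) = 3.58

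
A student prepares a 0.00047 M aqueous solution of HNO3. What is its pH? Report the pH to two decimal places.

pH = 3.33

HNO3 is a strong acid and dissociates completely, so [H+] = 0.00047 M.
pH = -log(0.00047) = 3.33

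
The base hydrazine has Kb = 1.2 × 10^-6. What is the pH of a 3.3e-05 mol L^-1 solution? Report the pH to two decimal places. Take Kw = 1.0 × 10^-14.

N2H4 + H2O ⇌ N2H5+ + OH-
From the ICE table, Kb = [OH-]²/(3.3e-05 − [OH-]) = 1.2 × 10^-6.
[OH-] is not negligible relative to C₀; solve [OH-]² + 1.2e-06·[OH-] − 3.96e-11 = 0.
[OH-] = (−Kb + √(Kb² + 4·Kb·C₀))/2 = 5.72 × 10^-6 M
pOH = 5.24, so pH = 14.00 − pOH = 8.76

pH = 8.76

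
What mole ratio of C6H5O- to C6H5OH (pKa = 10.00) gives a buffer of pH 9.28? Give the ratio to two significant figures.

ratio = 0.19

pH = pKa + log(r) ⇒ log(r) = 9.28 − 10.00 = -0.72
r = [C6H5O-]/[C6H5OH] = 10^(-0.72) = 0.191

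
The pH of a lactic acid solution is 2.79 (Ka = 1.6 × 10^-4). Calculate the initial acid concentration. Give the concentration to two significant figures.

C₀ = 1.8 × 10^-2 M

[H+] = 10^(-2.79) = 1.62 × 10^-3 M = x
Ka = x²/(C₀ − x) ⇒ C₀ = x + x²/Ka
C₀ = 1.62 × 10^-3 + (1.62 × 10^-3)²/(1.6 × 10^-4) = 1.80 × 10^-2 M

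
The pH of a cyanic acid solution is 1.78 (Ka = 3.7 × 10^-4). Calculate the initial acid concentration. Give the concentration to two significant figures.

C₀ = 7.6 × 10^-1 M

[H+] = 10^(-1.78) = 1.66 × 10^-2 M = x
Ka = x²/(C₀ − x) ⇒ C₀ = x + x²/Ka
C₀ = 1.66 × 10^-2 + (1.66 × 10^-2)²/(3.7 × 10^-4) = 7.61 × 10^-1 M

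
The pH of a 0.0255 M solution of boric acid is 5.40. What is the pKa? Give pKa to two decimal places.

[H+] = 10^(-5.40) = 3.98 × 10^-6 M
At equilibrium [HA] = 0.0255 − 3.98 × 10^-6 = 2.55 × 10^-2 M
Ka = [H+][A-]/[HA] = (3.98 × 10^-6)² / 2.55 × 10^-2 = 6.21 × 10^-10
pKa = -log(6.21 × 10^-10) = 9.21

pKa = 9.21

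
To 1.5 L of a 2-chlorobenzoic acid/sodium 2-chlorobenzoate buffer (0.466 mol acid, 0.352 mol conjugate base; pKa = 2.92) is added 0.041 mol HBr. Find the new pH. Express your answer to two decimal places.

Added H+ converts ClC6H4COO- to ClC6H4COOH: ClC6H4COOH → 0.507 mol, ClC6H4COO- → 0.311 mol.
pH = pKa + log(n_ClC6H4COO-/n_ClC6H4COOH) = 2.92 + log(0.311/0.507) = 2.92 + (-0.212)

pH = 2.71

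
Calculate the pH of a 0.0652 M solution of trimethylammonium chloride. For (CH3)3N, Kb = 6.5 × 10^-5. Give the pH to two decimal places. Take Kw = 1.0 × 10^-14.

pH = 5.50

(CH3)3NH+ is the conjugate acid of the weak base (CH3)3N.
Ka = Kw/Kb = 1.0×10^-14 / 6.5 × 10^-5 = 1.54 × 10^-10
From the ICE table, Ka = x²/(0.0652 − x) = 1.54 × 10^-10.
Neglecting x in the denominator: x = √(1.54 × 10^-10 × 0.0652) = 3.17 × 10^-6 M
pH = −log[H+] = −log(3.17 × 10^-6) = 5.50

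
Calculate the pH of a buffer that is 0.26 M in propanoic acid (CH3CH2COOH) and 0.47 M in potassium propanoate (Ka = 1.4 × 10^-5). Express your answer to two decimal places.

pKa = −log(1.4 × 10^-5) = 4.854
Henderson–Hasselbalch: pH = pKa + log([CH3CH2COO-]/[CH3CH2COOH]) = 4.854 + log(0.47/0.26)
pH = 4.854 + (+0.257) = 5.11

pH = 5.11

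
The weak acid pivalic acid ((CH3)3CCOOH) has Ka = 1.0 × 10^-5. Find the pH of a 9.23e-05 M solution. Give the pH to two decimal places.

(CH3)3CCOOH ⇌ (CH3)3CCOO- + H+
From the ICE table, Ka = x²/(9.23e-05 − x) = 1.0 × 10^-5.
Here C₀/Ka ≈ 9.23, so the small-x approximation fails. Use the quadratic:
x = (−Ka + √(Ka² + 4·Ka·C₀))/2 = 2.58 × 10^-5 M
pH = −log(2.58 × 10^-5) = 4.59

pH = 4.59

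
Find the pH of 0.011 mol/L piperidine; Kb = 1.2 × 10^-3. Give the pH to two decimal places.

C5H10NH + H2O ⇌ C5H10NH2+ + OH-
From the ICE table, Kb = [OH-]²/(0.011 − [OH-]) = 1.2 × 10^-3.
The 5% rule fails; solving [OH-]² + Kb·[OH-] − Kb·C₀ = 0 exactly:
[OH-] = [−0.0012 + √(0.0012² + 5.28e-05)]/2 = 3.08 × 10^-3 M
pOH = 2.51, so pH = 14.00 − pOH = 11.49

pH = 11.49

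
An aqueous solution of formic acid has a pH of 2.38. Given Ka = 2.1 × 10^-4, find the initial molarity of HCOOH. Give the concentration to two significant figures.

[H+] = 10^(-2.38) = 4.17 × 10^-3 M = x
Ka = x²/(C₀ − x) ⇒ C₀ = x + x²/Ka
C₀ = 4.17 × 10^-3 + (4.17 × 10^-3)²/(2.1 × 10^-4) = 8.70 × 10^-2 M

C₀ = 8.7 × 10^-2 M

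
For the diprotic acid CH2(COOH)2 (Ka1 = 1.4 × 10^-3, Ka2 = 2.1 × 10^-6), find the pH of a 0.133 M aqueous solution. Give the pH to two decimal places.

pH = 1.89

Since Ka1 ≫ Ka2, the first ionization dominates [H+].
Ka1 = x²/(0.133 − x) = 1.4 × 10^-3
Solving the quadratic: x = (−Ka1 + √(Ka1² + 4·Ka1·C₀))/2 = 1.30 × 10^-2 M
pH = −log(1.30 × 10^-2) = 1.89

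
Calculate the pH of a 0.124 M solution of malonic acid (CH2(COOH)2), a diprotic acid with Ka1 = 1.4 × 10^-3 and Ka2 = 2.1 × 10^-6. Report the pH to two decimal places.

pH = 1.90

Ka1 ≫ Ka2, so treat the first dissociation as the only significant source of H+.
Ka1 = x²/(0.124 − x) = 1.4 × 10^-3
Solving the quadratic: x = (−Ka1 + √(Ka1² + 4·Ka1·C₀))/2 = 1.25 × 10^-2 M
pH = −log(1.25 × 10^-2) = 1.90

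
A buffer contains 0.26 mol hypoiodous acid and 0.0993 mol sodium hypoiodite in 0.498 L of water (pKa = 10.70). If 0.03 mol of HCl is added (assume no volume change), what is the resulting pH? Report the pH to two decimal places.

After neutralization: n(HOI) = 0.29 mol, n(OI-) = 0.0693 mol.
pH = pKa + log([A⁻]/[HA]) = 10.70 + log(0.0693/0.29) = 10.70 -0.622

pH = 10.08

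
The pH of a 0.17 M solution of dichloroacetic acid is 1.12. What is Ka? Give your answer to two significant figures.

Ka = 6.1 × 10^-2

[H+] = 10^(-1.12) = 7.59 × 10^-2 M
At equilibrium [HA] = 0.17 − 7.59 × 10^-2 = 9.41 × 10^-2 M
Ka = [H+][A-]/[HA] = (7.59 × 10^-2)² / 9.41 × 10^-2 = 6.1 × 10^-2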